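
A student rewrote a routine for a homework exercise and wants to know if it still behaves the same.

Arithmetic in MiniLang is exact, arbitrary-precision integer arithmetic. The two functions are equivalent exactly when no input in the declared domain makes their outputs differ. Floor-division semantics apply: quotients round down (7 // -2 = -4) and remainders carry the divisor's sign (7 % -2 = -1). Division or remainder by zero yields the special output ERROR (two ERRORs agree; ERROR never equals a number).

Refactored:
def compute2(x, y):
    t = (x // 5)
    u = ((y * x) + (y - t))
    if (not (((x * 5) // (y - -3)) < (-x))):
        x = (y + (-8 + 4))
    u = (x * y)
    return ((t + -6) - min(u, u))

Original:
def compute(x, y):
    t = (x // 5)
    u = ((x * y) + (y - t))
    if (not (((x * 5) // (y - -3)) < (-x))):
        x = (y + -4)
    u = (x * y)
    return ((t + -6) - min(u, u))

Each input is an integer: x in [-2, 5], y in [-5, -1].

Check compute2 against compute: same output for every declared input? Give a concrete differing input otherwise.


Reading the diff, among the changes: arithmetic usage differs, plus constant usage differs.
As a probe, take x=0, y=-5: compute runs t := 0 | u := -5 | (not (((x * 5) // (y - -3)) < (-x))): true | x := -9 | u := 45 | result -51; compute2 runs t := 0 | u := -5 | (not (((x * 5) // (y - -3)) < (-x))): true | x := -9 | u := 45 | result -51; both end at -51.
Sweeping the whole domain (40 inputs) finds no disagreement.
verdict: equivalent


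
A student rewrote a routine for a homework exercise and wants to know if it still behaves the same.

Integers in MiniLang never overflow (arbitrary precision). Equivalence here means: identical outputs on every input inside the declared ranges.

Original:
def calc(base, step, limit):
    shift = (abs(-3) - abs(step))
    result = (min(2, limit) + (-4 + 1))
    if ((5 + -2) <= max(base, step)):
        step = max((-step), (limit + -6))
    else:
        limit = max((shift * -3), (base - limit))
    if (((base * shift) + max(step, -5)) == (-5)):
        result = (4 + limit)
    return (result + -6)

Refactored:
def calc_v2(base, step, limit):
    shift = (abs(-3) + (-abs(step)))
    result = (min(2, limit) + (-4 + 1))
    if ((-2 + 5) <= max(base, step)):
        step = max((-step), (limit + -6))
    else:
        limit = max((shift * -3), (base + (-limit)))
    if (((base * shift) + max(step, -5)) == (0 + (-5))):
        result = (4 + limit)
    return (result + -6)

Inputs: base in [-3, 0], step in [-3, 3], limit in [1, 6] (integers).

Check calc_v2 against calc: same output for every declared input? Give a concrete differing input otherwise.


Side by side, the visible changes include: arithmetic usage differs; and constant usage differs.
As a probe, take base=0, step=0, limit=6: calc runs shift=3, then result=-1, then ((5 + -2) <= max(base, step)) is false, then limit=-6, then (((base * shift) + max(step, -5)) == (-5)) is false, then returns -7; calc_v2 runs shift=3, then result=-1, then ((-2 + 5) <= max(base, step)) is false, then limit=-6, then (((base * shift) + max(step, -5)) == (0 + (-5))) is false, then returns -7; both end at -7.
An exhaustive pass over the 168 declared inputs shows identical outputs.
verdict: equivalent


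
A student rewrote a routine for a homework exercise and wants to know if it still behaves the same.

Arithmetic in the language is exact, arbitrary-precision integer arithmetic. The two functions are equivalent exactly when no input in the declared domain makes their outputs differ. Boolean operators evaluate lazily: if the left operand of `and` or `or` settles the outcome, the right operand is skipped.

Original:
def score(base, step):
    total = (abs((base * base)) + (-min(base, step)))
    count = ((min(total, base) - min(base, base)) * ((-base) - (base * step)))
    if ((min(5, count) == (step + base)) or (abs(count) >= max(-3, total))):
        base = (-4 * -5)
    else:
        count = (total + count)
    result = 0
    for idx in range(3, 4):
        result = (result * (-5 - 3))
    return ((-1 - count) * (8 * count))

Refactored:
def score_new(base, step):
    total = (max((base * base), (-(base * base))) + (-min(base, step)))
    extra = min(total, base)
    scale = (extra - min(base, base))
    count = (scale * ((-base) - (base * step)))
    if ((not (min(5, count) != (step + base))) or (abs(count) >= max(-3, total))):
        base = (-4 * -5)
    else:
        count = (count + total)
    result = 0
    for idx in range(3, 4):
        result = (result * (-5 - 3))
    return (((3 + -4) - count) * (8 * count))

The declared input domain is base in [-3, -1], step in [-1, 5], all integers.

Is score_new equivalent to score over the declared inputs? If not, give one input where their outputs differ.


This is a faithful refactor — local variable names differ, and arithmetic usage differs, and comparison usage differs, and boolean connective usage differs, and statement counts differ, and constant usage differs, and min/max/abs usage differs, but the computed results match everywhere.
As a probe, take base=-1, step=0: score runs total=2, then count=0, then ((min(5, count) == (step + base)) or (abs(count) >= max(-3, total))) is false, then count=2, then result=0, then (idx=3), then result=0, then returns -48; score_new runs total=2, then extra=-1, then scale=0, then count=0, then ((not (min(5, count) != (step + base))) or (abs(count) >= max(-3, total))) is false, then count=2, then result=0, then (idx=3), then result=0, then returns -48; both end at -48.
Every one of the 21 inputs gives matching results.
verdict: equivalent


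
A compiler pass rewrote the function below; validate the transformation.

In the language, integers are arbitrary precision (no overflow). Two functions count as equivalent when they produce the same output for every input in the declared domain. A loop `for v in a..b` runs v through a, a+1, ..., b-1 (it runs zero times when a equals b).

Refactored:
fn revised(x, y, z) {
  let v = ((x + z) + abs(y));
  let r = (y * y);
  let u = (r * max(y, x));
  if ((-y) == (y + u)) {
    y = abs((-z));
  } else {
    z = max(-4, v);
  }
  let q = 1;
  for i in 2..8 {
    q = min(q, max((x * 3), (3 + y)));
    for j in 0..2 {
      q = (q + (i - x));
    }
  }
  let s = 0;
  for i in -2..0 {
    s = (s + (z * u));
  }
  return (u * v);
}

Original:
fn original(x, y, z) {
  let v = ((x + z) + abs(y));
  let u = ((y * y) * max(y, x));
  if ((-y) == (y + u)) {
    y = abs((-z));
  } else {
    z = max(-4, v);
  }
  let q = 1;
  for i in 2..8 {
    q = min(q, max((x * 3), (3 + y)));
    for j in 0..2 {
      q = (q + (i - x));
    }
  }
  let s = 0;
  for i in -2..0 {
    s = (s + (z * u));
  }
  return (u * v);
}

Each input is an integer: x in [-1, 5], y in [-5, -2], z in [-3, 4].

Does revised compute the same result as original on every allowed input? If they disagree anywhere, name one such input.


Comparing the listings, the differences include: statement counts differ, plus local variable names differ.
Spot check at x=-1, y=-2, z=3 — original: v=4, then u=-4, then ((-y) == (y + u)) is false, then z=4, then q=1, then (i=2), then q=1, then (j=0), then q=4, then (j=1), then q=7, then (i=3), then q=1, then (j=0), then q=5, then (j=1), then q=9, then (i=4), then q=1, then (j=0), then q=6, then (j=1), then q=11, then (i=5), then q=1, then (j=0), then q=7, then (j=1), then q=13, then (i=6), then q=1, then (j=0), then q=8, then (j=1), then q=15, then (i=7), then q=1, then (j=0), then q=9, then (j=1), then q=17, then s=0, then (i=-2), then s=-16, then (i=-1), then s=-32, then returns -16. revised: v=4, then r=4, then u=-4, then ((-y) == (y + u)) is false, then z=4, then q=1, then (i=2), then q=1, then (j=0), then q=4, then (j=1), then q=7, then (i=3), then q=1, then (j=0), then q=5, then (j=1), then q=9, then (i=4), then q=1, then (j=0), then q=6, then (j=1), then q=11, then (i=5), then q=1, then (j=0), then q=7, then (j=1), then q=13, then (i=6), then q=1, then (j=0), then q=8, then (j=1), then q=15, then (i=7), then q=1, then (j=0), then q=9, then (j=1), then q=17, then s=0, then (i=-2), then s=-16, then (i=-1), then s=-32, then returns -16. Both give -16.
Across all 224 domain points the two functions coincide.
verdict: equivalent


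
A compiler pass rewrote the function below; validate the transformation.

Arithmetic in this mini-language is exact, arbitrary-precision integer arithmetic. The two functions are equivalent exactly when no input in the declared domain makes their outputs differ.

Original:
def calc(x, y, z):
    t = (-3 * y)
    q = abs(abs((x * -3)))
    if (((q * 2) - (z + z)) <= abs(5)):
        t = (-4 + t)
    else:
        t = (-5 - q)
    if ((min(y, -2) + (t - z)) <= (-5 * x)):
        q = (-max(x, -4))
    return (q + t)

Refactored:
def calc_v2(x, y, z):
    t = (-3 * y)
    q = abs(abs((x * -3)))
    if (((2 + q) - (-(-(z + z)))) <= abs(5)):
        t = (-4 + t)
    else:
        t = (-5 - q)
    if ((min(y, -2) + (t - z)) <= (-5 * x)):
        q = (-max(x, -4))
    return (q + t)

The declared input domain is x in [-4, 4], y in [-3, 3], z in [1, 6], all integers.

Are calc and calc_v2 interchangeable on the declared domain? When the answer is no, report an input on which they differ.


At x=-4, y=-3, z=5: calc gives -13, calc_v2 gives 9.
verdict: not equivalent; witness: x=-4, y=-3, z=5


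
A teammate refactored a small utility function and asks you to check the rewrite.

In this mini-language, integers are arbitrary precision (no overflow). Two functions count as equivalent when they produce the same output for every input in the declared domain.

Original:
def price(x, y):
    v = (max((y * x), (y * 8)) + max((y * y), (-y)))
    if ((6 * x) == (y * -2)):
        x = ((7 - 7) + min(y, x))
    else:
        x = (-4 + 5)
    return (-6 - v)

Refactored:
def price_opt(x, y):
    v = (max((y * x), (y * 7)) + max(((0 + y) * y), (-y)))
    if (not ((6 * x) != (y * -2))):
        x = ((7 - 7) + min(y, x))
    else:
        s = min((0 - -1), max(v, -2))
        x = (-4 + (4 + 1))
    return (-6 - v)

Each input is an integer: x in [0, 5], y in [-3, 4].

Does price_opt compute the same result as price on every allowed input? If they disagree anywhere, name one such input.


There is a counterexample at x=0, y=1: -15 on one side, -14 on the other.
price: v := 9 | ((6 * x) == (y * -2)): false | x := 1 | result -15
price_opt: v := 8 | (not ((6 * x) != (y * -2))): false | s := 1 | x := 1 | result -14
verdict: not equivalent; witness: x=0, y=1


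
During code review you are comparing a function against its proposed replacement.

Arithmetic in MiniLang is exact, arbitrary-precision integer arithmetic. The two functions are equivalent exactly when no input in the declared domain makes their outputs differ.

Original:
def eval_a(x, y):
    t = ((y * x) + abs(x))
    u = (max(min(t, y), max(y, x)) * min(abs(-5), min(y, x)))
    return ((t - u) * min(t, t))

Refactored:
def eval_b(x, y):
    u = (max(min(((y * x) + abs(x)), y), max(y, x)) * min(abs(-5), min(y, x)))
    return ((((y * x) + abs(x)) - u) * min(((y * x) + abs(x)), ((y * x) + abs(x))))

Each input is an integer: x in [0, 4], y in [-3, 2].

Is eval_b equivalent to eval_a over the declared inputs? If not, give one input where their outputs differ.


The two are interchangeable: arithmetic usage differs; statement counts differ; local variable names differ; min/max/abs usage differs, and every declared input agrees.
Spot check at x=0, y=-1 — eval_a: t := 0 | u := 0 | result 0. eval_b: u := 0 | result 0. Both give 0.
An exhaustive pass over the 30 declared inputs shows identical outputs.
verdict: equivalent


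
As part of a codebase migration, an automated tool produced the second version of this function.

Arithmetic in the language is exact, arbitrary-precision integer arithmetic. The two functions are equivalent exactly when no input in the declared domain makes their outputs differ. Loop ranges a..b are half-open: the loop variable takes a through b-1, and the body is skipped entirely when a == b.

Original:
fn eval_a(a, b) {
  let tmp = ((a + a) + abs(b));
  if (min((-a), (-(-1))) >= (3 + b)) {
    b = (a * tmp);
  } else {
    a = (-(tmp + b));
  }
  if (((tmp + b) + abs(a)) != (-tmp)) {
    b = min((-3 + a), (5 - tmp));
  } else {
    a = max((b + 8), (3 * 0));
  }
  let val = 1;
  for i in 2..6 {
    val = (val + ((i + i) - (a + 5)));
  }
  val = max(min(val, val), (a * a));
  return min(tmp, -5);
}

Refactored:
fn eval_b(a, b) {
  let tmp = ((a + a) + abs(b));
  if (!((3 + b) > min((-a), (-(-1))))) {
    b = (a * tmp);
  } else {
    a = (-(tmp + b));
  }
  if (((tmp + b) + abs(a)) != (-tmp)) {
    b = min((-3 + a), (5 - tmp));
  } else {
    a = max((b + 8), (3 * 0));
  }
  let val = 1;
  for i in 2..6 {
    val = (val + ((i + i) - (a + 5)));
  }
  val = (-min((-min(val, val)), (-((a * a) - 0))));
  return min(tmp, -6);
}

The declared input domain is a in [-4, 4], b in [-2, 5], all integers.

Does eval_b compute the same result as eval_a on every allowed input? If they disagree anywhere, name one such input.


Input a=-4, b=3: -5 from eval_a versus -6 from eval_b.
verdict: not equivalent; witness: a=-4, b=3


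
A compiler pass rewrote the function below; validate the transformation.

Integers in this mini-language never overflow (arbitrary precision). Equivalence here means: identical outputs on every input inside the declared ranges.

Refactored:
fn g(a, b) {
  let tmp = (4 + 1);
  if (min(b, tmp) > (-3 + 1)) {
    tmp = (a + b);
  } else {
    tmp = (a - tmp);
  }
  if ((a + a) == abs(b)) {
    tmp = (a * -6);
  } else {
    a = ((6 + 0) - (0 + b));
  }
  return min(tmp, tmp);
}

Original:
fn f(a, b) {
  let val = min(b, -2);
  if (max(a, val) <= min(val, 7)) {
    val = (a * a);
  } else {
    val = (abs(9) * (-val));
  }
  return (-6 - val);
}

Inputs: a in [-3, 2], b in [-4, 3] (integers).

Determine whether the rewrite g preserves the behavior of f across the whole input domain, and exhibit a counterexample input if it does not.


Consider the input a=-3, b=-4.
f: val := -4 | (max(a, val) <= min(val, 7)): false | val := 36 | result -42
g: tmp := 5 | (min(b, tmp) > (-3 + 1)): false | tmp := -8 | ((a + a) == abs(b)): false | a := 10 | result -8
-42 against -8: the behavior changed.
verdict: not equivalent; witness: a=-3, b=-4


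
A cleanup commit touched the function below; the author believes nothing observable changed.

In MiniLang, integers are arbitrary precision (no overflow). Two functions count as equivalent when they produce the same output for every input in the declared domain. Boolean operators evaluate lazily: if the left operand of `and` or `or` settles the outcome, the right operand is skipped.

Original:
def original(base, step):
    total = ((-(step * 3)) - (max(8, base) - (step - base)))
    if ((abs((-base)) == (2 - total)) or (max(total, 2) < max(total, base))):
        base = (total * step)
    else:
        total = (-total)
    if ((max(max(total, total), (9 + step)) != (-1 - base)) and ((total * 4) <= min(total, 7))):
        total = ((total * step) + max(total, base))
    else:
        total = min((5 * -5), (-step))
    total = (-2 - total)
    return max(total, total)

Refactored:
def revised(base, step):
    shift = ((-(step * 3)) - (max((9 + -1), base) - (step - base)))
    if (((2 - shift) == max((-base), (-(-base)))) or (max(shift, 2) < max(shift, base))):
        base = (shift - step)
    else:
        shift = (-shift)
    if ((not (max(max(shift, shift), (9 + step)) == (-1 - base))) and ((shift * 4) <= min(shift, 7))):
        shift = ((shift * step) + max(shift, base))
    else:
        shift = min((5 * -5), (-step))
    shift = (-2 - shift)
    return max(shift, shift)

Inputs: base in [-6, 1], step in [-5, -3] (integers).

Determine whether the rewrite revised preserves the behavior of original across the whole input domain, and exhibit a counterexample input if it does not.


Not equivalent: base=-2, step=-3 separates them (-2 vs -5).
original: total := 0 | ((abs((-base)) == (2 - total)) or (max(total, 2) < max(total, base))): true | base := 0 | ((max(max(total, total), (9 + step)) != (-1 - base)) and ((total * 4) <= min(total, 7))): true | total := 0 | total := -2 | result -2
revised: shift := 0 | (((2 - shift) == max((-base), (-(-base)))) or (max(shift, 2) < max(shift, base))): true | base := 3 | ((not (max(max(shift, shift), (9 + step)) == (-1 - base))) and ((shift * 4) <= min(shift, 7))): true | shift := 3 | shift := -5 | result -5
verdict: not equivalent; witness: base=-2, step=-3


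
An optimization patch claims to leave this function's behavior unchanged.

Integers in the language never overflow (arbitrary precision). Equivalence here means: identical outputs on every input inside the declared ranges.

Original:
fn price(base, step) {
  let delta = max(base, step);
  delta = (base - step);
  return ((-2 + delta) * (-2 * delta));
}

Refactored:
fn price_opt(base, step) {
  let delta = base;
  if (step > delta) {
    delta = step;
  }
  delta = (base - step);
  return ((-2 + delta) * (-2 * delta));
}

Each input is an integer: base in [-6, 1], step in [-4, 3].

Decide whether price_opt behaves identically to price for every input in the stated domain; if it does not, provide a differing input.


Reading the diff, among the changes: branching structure differs, min/max/abs usage differs, comparison usage differs, statement counts differ.
Spot check at base=-4, step=0 — price: delta=0, then delta=-4, then returns -48. price_opt: delta=-4, then (step > delta) is true, then delta=0, then delta=-4, then returns -48. Both give -48.
An exhaustive pass over the 64 declared inputs shows identical outputs.
verdict: equivalent


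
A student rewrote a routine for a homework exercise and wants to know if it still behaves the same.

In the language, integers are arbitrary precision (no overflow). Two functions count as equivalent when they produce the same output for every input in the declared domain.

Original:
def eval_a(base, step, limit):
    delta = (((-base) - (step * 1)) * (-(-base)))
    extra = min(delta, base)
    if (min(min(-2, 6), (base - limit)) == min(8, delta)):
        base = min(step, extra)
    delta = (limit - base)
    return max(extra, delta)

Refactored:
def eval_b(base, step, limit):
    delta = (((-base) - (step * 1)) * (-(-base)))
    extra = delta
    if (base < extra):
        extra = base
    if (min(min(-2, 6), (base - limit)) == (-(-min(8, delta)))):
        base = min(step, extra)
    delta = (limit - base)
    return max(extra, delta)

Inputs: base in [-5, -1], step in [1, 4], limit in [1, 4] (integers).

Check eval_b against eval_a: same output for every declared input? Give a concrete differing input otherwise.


Reading the diff, among the changes: comparison usage differs, and min/max/abs usage differs, and branching structure differs, and statement counts differ.
As a probe, take base=-1, step=2, limit=1: eval_a runs delta becomes 1; next extra becomes -1; next (min(min(-2, 6), (base - limit)) == min(8, delta)) evaluates to false; next delta becomes 2; next final value 2; eval_b runs delta becomes 1; next extra becomes 1; next (base < extra) evaluates to true; next extra becomes -1; next (min(min(-2, 6), (base - limit)) == (-(-min(8, delta)))) evaluates to false; next delta becomes 2; next final value 2; both end at 2.
Checked all 80 inputs in the declared domain: the outputs agree on every one.
verdict: equivalent


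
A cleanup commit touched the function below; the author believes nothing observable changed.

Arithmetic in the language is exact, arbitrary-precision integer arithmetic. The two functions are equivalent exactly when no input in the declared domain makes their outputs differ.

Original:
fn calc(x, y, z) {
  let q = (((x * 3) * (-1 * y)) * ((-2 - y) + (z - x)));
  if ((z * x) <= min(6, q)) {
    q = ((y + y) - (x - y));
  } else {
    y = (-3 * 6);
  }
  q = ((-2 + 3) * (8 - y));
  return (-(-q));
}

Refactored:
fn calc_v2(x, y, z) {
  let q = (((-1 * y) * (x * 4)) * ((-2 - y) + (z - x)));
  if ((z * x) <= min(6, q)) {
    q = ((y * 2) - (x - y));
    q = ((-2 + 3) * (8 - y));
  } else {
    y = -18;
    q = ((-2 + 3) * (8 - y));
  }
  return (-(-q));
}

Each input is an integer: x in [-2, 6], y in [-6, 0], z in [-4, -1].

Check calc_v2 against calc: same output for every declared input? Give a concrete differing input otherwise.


Equivalent. Although `3` became `4`, no input in the stated domain can expose it.
Across all 252 domain points the two functions coincide.
As a probe, take x=6, y=-2, z=-1: calc runs q=-252, then ((z * x) <= min(6, q)) is false, then y=-18, then q=26, then returns 26; calc_v2 runs q=-336, then ((z * x) <= min(6, q)) is false, then y=-18, then q=26, then returns 26; both end at 26.
verdict: equivalent


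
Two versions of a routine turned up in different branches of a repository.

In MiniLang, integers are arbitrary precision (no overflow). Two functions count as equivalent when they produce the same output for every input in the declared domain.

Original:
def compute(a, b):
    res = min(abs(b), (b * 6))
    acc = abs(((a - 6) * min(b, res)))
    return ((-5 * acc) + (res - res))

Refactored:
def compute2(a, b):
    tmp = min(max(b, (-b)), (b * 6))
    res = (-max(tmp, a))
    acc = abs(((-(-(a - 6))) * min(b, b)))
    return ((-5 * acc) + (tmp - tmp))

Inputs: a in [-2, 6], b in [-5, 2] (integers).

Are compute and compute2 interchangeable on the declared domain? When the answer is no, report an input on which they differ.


Evaluate both at a=-2, b=-5.
compute: res := -30 | acc := 240 | result -1200
compute2: tmp := -30 | res := 2 | acc := 40 | result -200
-1200 and -200 differ, so these are not the same function on this domain.
verdict: not equivalent; witness: a=-2, b=-5


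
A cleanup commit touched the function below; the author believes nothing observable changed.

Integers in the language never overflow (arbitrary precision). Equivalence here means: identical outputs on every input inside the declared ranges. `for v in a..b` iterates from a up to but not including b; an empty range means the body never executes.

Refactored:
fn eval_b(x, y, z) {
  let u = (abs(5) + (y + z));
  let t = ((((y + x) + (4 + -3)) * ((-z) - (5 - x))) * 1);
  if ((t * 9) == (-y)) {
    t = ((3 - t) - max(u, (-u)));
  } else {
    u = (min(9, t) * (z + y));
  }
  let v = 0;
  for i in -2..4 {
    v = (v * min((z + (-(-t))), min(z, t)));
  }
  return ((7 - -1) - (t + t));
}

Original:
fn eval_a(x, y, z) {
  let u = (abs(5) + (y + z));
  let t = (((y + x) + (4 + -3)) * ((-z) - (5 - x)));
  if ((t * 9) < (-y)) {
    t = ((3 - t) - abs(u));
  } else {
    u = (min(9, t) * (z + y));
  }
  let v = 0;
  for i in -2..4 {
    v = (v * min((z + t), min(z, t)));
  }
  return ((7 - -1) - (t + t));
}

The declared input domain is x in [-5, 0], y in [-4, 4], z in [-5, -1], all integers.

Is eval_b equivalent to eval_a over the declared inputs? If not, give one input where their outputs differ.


Not equivalent: x=-4, y=4, z=-5 separates them (2 vs 16).
eval_a: u = 4; t = -4; ((t * 9) < (-y)) -> true; t = 3; v = 0; [i=-2]; v = 0; [i=-1]; v = 0; [i=0]; v = 0; [i=1]; v = 0; [i=2]; v = 0; [i=3]; v = 0; return 2
eval_b: u = 4; t = -4; ((t * 9) == (-y)) -> false; u = 4; v = 0; [i=-2]; v = 0; [i=-1]; v = 0; [i=0]; v = 0; [i=1]; v = 0; [i=2]; v = 0; [i=3]; v = 0; return 16
verdict: not equivalent; witness: x=-4, y=4, z=-5


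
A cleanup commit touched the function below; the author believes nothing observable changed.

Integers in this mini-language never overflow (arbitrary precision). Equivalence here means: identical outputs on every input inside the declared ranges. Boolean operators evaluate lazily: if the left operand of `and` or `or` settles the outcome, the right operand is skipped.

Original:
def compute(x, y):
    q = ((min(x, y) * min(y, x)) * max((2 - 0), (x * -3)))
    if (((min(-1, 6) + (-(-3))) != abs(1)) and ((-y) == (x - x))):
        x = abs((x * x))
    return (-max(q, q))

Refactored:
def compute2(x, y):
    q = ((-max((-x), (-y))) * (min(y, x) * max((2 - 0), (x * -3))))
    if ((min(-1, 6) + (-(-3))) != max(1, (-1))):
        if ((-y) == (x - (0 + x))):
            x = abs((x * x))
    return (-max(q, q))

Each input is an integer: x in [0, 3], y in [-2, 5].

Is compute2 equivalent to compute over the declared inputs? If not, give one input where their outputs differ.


This is a faithful refactor — arithmetic usage differs; also min/max/abs usage differs; also branching structure differs; also constant usage differs; also boolean connective usage differs; also statement counts differ, but the computed results match everywhere.
One worked example (x=2, y=5) — compute: q = 8; (((min(-1, 6) + (-(-3))) != abs(1)) and ((-y) == (x - x))) -> false; return -8; compute2: q = 8; ((min(-1, 6) + (-(-3))) != max(1, (-1))) -> true; ((-y) == (x - (0 + x))) -> false; return -8; agreement on -8.
Checked all 32 inputs in the declared domain: the outputs agree on every one.
verdict: equivalent


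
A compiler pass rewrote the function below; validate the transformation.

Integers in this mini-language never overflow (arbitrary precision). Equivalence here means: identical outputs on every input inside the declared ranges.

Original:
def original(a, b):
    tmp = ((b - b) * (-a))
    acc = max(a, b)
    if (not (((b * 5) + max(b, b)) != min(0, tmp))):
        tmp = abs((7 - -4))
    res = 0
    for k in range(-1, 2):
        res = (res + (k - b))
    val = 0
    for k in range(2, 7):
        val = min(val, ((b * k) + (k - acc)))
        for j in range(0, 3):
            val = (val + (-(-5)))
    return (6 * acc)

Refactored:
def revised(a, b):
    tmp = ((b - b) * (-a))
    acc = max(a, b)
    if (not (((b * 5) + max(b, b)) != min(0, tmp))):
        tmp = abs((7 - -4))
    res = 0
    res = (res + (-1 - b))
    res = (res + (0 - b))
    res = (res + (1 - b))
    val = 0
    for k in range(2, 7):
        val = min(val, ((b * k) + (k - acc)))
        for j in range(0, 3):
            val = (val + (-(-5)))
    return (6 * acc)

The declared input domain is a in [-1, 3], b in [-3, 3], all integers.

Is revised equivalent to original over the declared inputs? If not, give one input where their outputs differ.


Reading the diff, among the changes: statement counts differ, and arithmetic usage differs, and loop structure differs, and constant usage differs.
Spot check at a=-1, b=-1 — original: tmp becomes 0; next acc becomes -1; next (not (((b * 5) + max(b, b)) != min(0, tmp))) evaluates to false; next res becomes 0; next at k=-1:; next res becomes 0; next at k=0:; next res becomes 1; next at k=1:; next res becomes 3; next val becomes 0; next at k=2:; next val becomes 0; next at j=0:; next val becomes 5; next at j=1:; next val becomes 10; next at j=2:; next val becomes 15; next at k=3:; next val becomes 1; next at j=0:; next val becomes 6; next at j=1:; next val becomes 11; next at j=2:; next val becomes 16; next at k=4:; next val becomes 1; next at j=0:; next val becomes 6; next at j=1:; next val becomes 11; next at j=2:; next val becomes 16; next at k=5:; next val becomes 1; next at j=0:; next val becomes 6; next at j=1:; next val becomes 11; next at j=2:; next val becomes 16; next at k=6:; next val becomes 1; next at j=0:; next val becomes 6; next at j=1:; next val becomes 11; next at j=2:; next val becomes 16; next final value -6. revised: tmp becomes 0; next acc becomes -1; next (not (((b * 5) + max(b, b)) != min(0, tmp))) evaluates to false; next res becomes 0; next res becomes 0; next res becomes 1; next res becomes 3; next val becomes 0; next at k=2:; next val becomes 0; next at j=0:; next val becomes 5; next at j=1:; next val becomes 10; next at j=2:; next val becomes 15; next at k=3:; next val becomes 1; next at j=0:; next val becomes 6; next at j=1:; next val becomes 11; next at j=2:; next val becomes 16; next at k=4:; next val becomes 1; next at j=0:; next val becomes 6; next at j=1:; next val becomes 11; next at j=2:; next val becomes 16; next at k=5:; next val becomes 1; next at j=0:; next val becomes 6; next at j=1:; next val becomes 11; next at j=2:; next val becomes 16; next at k=6:; next val becomes 1; next at j=0:; next val becomes 6; next at j=1:; next val becomes 11; next at j=2:; next val becomes 16; next final value -6. Both give -6.
Sweeping the whole domain (35 inputs) finds no disagreement.
verdict: equivalent


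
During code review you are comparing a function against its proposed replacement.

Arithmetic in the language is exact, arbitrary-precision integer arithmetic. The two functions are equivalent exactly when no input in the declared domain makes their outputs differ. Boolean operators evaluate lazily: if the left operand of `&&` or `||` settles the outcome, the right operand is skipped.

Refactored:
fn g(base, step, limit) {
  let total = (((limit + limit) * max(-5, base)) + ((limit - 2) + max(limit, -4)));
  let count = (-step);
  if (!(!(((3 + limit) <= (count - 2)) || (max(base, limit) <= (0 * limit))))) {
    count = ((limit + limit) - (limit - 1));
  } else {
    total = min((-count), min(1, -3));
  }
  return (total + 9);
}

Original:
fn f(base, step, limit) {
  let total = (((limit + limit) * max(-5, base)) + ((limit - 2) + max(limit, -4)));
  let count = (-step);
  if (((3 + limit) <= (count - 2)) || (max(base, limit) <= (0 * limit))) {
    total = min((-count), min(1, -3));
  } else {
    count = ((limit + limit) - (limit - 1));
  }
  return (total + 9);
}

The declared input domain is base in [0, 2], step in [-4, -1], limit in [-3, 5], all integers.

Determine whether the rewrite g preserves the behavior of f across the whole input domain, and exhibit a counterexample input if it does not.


Not equivalent: base=0, step=-4, limit=-3 separates them (5 vs 1).
f: total=-8, then count=4, then (((3 + limit) <= (count - 2)) || (max(base, limit) <= (0 * limit))) is true, then total=-4, then returns 5
g: total=-8, then count=4, then (!(!(((3 + limit) <= (count - 2)) || (max(base, limit) <= (0 * limit))))) is true, then count=-2, then returns 1
verdict: not equivalent; witness: base=0, step=-4, limit=-3


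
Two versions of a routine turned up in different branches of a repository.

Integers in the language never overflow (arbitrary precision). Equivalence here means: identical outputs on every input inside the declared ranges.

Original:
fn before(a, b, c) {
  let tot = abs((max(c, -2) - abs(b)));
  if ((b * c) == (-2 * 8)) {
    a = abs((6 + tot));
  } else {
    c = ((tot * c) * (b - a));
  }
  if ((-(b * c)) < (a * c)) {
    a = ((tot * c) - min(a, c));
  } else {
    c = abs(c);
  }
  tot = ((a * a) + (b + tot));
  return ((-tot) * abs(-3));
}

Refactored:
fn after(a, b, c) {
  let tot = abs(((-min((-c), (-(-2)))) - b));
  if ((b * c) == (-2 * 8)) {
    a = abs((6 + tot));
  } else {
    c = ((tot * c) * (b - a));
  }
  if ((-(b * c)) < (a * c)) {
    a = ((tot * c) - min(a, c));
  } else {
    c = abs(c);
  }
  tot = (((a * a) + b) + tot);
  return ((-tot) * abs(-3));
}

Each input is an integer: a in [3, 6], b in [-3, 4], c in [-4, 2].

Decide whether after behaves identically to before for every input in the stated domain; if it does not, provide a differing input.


The rewrite breaks on a=3, b=-3, c=-4, where the results are -33 and -21.
before: tot := 5 | ((b * c) == (-2 * 8)): false | c := 120 | ((-(b * c)) < (a * c)): false | c := 120 | tot := 11 | result -33
after: tot := 1 | ((b * c) == (-2 * 8)): false | c := 24 | ((-(b * c)) < (a * c)): false | c := 24 | tot := 7 | result -21
verdict: not equivalent; witness: a=3, b=-3, c=-4


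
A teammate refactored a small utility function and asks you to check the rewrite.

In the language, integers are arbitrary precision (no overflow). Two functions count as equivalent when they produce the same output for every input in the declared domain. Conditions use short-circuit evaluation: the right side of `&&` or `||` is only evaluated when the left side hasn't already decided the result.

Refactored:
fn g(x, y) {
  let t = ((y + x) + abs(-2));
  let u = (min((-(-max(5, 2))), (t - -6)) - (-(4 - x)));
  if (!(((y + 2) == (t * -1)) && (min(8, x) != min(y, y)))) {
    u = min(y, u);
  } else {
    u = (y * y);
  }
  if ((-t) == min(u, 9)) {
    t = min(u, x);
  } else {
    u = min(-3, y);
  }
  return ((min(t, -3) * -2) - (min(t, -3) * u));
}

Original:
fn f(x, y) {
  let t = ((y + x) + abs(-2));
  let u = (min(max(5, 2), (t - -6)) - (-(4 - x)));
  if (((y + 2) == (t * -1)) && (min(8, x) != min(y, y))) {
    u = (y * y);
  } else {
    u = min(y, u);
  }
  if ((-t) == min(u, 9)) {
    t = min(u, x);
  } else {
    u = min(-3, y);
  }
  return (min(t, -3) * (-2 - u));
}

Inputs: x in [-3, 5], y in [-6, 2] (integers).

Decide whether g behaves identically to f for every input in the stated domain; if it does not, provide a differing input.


The two versions differ — the changes include arithmetic usage differs, min/max/abs usage differs, constant usage differs, boolean connective usage differs.
One worked example (x=4, y=2) — f: t = 8; u = 5; (((y + 2) == (t * -1)) && (min(8, x) != min(y, y))) -> false; u = 2; ((-t) == min(u, 9)) -> false; u = -3; return -3; g: t = 8; u = 5; (!(((y + 2) == (t * -1)) && (min(8, x) != min(y, y)))) -> true; u = 2; ((-t) == min(u, 9)) -> false; u = -3; return -3; agreement on -3.
Sweeping the whole domain (81 inputs) finds no disagreement.
verdict: equivalent


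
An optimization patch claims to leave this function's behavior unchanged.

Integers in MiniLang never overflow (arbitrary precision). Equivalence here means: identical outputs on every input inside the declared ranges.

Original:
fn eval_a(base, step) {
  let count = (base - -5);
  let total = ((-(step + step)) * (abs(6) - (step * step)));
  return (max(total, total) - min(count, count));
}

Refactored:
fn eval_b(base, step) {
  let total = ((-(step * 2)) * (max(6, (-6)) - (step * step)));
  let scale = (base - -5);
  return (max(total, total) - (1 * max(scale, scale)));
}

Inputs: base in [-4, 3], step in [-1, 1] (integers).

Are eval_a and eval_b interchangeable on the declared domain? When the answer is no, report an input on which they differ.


The suspicious-looking change has no observable effect anywhere in the declared ranges.
One worked example (base=-3, step=0) — eval_a: count=2, then total=0, then returns -2; eval_b: total=0, then scale=2, then returns -2; agreement on -2.
Every one of the 24 inputs gives matching results.
verdict: equivalent


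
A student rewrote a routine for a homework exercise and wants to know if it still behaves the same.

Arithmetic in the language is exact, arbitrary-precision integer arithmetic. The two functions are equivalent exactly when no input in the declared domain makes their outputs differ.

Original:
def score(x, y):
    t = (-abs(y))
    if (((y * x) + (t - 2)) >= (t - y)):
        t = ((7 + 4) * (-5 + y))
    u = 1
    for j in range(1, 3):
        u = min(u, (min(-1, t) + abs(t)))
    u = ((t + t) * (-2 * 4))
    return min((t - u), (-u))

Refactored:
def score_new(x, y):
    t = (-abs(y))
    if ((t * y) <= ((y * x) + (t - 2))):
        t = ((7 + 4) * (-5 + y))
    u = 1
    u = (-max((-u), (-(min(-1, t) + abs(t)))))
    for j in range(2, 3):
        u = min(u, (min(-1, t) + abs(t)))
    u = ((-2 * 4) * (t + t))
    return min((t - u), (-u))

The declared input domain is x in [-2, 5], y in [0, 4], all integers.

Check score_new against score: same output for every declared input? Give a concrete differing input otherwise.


Evaluate both at x=-2, y=4.
score: t := -4 | (((y * x) + (t - 2)) >= (t - y)): false | u := 1 | iter j=1: | u := 0 | iter j=2: | u := 0 | u := 64 | result -68
score_new: t := -4 | ((t * y) <= ((y * x) + (t - 2))): true | t := -11 | u := 1 | u := 0 | iter j=2: | u := 0 | u := 176 | result -187
-68 and -187 differ, so these are not the same function on this domain.
verdict: not equivalent; witness: x=-2, y=4


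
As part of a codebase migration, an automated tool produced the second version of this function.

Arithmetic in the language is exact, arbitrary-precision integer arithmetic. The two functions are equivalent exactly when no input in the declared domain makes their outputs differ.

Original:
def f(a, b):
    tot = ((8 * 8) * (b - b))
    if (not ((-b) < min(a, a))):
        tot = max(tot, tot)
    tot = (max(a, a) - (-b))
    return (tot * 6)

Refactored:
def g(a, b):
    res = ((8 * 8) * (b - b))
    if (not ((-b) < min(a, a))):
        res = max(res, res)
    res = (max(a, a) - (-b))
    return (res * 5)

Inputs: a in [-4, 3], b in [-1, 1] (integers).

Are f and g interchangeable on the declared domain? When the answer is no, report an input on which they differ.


The rewrite breaks on a=-4, b=-1, where the results are -30 and -25.
f: tot=0, then (not ((-b) < min(a, a))) is true, then tot=0, then tot=-5, then returns -30
g: res=0, then (not ((-b) < min(a, a))) is true, then res=0, then res=-5, then returns -25
verdict: not equivalent; witness: a=-4, b=-1


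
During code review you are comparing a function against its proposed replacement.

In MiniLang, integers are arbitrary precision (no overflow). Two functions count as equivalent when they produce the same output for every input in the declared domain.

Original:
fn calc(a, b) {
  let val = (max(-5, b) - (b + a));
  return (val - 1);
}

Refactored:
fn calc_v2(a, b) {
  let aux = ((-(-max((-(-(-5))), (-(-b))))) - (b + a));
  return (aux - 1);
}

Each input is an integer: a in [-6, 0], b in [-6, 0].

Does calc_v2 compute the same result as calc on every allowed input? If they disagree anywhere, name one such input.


Behavior is preserved: although local variable names differ, the outputs never diverge.
As a probe, take a=-1, b=0: calc runs val=1, then returns 0; calc_v2 runs aux=1, then returns 0; both end at 0.
An exhaustive pass over the 49 declared inputs shows identical outputs.
verdict: equivalent


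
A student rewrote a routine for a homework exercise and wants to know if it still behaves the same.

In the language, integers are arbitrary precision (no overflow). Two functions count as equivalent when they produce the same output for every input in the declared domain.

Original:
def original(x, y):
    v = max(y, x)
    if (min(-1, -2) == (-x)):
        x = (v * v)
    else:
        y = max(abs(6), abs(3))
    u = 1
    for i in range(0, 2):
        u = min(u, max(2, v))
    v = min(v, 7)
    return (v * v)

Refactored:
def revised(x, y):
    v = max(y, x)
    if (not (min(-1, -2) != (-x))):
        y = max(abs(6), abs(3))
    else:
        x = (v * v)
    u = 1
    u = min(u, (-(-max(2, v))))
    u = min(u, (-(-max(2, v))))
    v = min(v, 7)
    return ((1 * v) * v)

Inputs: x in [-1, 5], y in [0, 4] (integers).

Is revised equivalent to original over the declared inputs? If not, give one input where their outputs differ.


Equivalent. The one real change (`(min(-1, -2) == (-x))` became `(min(-1, -2) != (-x))`) has no effect anywhere in the declared ranges.
Checked all 35 inputs in the declared domain: the outputs agree on every one.
One worked example (x=3, y=0) — original: v becomes 3; next (min(-1, -2) == (-x)) evaluates to false; next y becomes 6; next u becomes 1; next at i=0:; next u becomes 1; next at i=1:; next u becomes 1; next v becomes 3; next final value 9; revised: v becomes 3; next (not (min(-1, -2) != (-x))) evaluates to false; next x becomes 9; next u becomes 1; next u becomes 1; next u becomes 1; next v becomes 3; next final value 9; agreement on 9.
verdict: equivalent


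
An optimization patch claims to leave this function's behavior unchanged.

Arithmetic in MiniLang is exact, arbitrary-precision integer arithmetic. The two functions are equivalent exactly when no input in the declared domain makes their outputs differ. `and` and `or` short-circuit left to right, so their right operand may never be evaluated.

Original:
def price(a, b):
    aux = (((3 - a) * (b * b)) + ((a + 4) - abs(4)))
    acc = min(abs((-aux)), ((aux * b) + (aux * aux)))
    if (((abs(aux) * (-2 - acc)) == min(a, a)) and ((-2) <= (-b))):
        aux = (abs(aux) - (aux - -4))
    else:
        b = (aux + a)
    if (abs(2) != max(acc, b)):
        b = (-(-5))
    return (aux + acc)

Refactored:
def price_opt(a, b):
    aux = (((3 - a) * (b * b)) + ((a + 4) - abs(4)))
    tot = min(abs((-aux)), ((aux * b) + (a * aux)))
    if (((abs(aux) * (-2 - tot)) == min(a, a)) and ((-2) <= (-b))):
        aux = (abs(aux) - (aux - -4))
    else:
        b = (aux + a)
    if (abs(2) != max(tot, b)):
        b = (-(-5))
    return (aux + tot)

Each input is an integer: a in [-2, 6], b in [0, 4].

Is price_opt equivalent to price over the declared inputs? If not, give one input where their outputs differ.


On input a=-2, b=1, price returns 6 while price_opt returns 0.
verdict: not equivalent; witness: a=-2, b=1
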